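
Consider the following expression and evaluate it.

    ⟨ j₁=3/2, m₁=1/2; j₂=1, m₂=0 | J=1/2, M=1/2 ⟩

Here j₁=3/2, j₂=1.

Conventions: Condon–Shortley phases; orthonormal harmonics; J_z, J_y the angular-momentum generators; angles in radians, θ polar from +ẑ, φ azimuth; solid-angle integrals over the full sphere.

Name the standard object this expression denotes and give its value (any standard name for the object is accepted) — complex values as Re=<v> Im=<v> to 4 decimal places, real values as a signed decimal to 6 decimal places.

Clebsch–Gordan coefficient, −√(1/3) ≈ -0.577350

This is a Clebsch–Gordan (vector-coupling) coefficient.
j₁+j₂−J=2  J+j₁−j₂=1  J−j₁+j₂=0  j₁+j₂+J+1=4
(j₁±m₁, j₂±m₂, J±M) = (2,1,1,1,1,0)
P² = 1/3
sum k=1..1:
  [1] −1/1 = -1
S = -1
C² = P²·S² = 1/3 ; C = -0.577350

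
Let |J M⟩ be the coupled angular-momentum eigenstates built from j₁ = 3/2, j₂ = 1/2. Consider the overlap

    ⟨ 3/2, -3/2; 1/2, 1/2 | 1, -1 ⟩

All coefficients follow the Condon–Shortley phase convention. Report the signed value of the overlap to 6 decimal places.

triangle: 1!·2!·0!/4! = 2/24
(j±m)!: 0!·3!·1!·0!·0!·2! = 12
prefactor² = (2J+1)·Δ·N² = 3
  k=1: −1/(1!·0!·2!·0!·0!·0!) = -1/2
Σ = -1/2  ⇒  CG² = 3·(-1/2)² = 3/4
CG = −√(3/4) = -0.866025

−√(3/4) = -0.866025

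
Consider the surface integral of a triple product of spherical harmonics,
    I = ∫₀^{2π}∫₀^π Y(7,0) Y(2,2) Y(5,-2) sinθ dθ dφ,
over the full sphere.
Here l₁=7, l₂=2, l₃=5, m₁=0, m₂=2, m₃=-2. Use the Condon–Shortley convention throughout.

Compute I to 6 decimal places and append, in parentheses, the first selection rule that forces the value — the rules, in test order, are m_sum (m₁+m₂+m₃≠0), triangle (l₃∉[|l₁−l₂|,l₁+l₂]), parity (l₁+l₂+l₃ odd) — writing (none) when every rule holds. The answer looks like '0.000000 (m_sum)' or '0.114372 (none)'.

Checks pass: Σm=0; 14 even; l₃=5∈[5,9].
(2·7+1)(2·2+1)(2·5+1) = 825
Δ: 4! 10! 0! / 15! → 1/15015
sum: t=2:+1/57600 = 1/57600
3j²(7 2 5; 0 0 0) = Δ·Π!·Σ² = 21/715  (sign -1)
sum: t=4:+1/725760 = 1/725760
3j²(7 2 5; 0 2 -2) = Δ·Π!·Σ² = 1/429  (sign -1)
combine: 4πI² = 825·21/715·1/429 = 105/1859
take √, sign +1: I = 0.06704247
No selection rule forces the value: the integral is nonzero (none).

0.067042 (none)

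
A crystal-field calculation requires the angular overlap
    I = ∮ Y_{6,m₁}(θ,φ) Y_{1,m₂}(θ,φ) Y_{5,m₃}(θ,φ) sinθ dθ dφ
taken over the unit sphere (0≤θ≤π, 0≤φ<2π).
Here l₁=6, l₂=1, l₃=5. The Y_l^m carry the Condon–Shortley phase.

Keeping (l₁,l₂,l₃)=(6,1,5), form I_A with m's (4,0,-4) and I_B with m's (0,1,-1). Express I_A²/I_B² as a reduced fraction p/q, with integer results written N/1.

Same 6,1,5: normalisation and zero-m 3j drop out of the ratio.
A: Δ: 2! 10! 0! / 13! → 1/858; sum: t=1:−1/362880 = -1/362880; 3j²(6 1 5; 4 0 -4) = Δ·Π!·Σ² = 10/429  (sign +1)
B: Δ: 2! 10! 0! / 13! → 1/858; sum: t=2:+1/34560 = 1/34560; 3j²(6 1 5; 0 1 -1) = Δ·Π!·Σ² = 5/286  (sign +1)
I_A²/I_B² = (10/429)/(5/286) = 4/3

4/3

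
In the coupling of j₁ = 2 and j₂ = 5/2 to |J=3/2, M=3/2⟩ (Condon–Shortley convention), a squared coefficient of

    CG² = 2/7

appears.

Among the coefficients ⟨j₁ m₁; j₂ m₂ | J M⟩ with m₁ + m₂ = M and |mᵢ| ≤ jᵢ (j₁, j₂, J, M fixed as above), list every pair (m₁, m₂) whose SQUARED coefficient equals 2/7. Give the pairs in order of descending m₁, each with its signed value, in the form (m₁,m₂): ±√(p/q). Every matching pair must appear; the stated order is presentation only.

Admissible pairs with m₁+m₂ = M = 3/2: (-1,5/2), (0,3/2), (1,1/2), (2,-1/2)
  (m₁,m₂)=(2,-1/2): CG² = 4/35, CG = +√(4/35)
  (m₁,m₂)=(1,1/2): CG² = 9/35, CG = −√(9/35)
  (m₁,m₂)=(0,3/2): CG² = 12/35, CG = +√(12/35)
  (m₁,m₂)=(-1,5/2): CG² = 2/7, CG = −√(2/7)   ← matches the target
Pairs with CG² = 2/7: (-1,5/2): −√(2/7)

(-1,5/2): −√(2/7)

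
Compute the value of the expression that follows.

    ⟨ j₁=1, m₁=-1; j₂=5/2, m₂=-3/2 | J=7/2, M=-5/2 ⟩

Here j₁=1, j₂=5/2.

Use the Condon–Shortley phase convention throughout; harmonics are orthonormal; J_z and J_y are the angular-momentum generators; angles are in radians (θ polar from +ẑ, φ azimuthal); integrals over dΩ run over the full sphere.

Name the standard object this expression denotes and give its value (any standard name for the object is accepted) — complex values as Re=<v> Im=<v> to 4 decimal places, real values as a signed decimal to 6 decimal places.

Clebsch–Gordan coefficient, +√(5/7) ≈ +0.845154

This is a Clebsch–Gordan (vector-coupling) coefficient.
triangle: 0!·2!·5!/8! = 240/40320
(j±m)!: 0!·2!·1!·4!·1!·6! = 34560
prefactor² = (2J+1)·Δ·N² = 11520/7
  k=0: +1/(0!·0!·2!·1!·0!·4!) = 1/48
Σ = 1/48  ⇒  CG² = 11520/7·(1/48)² = 5/7
CG = +√(5/7) = +0.845154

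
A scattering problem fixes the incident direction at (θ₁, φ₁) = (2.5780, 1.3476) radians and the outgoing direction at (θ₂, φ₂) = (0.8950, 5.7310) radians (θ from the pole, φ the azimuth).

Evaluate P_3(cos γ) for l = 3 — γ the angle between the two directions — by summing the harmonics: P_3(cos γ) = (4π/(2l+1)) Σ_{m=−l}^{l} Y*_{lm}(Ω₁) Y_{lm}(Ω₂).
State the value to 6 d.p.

0.265119

Summing Y*_{l m}(θ₁,φ₁)·Y_{l m}(θ₂,φ₂) over m ∈ [−3, 3]; prefactor 4π/(2·3+1) = 1.795196:
  m=-3: Y*=-0.039482-0.049877i  Y=-0.016973+0.197425i  product +0.010517-0.006948i
  m=-2: Y*=+0.222402-0.106445i  Y=+0.174995+0.347574i  product +0.075917+0.058674i
  m=-1: Y*=+0.098330+0.433215i  Y=+0.205307+0.126493i  product -0.034611+0.101380i
  m=+0: Y*=-0.180762-0.000000i  Y=-0.243614+0.000000i  product +0.044036+0.000000i
  m=+1: Y*=-0.098330+0.433215i  Y=-0.205307+0.126493i  product -0.034611-0.101380i
  m=+2: Y*=+0.222402+0.106445i  Y=+0.174995-0.347574i  product +0.075917-0.058674i
  m=+3: Y*=+0.039482-0.049877i  Y=+0.016973+0.197425i  product +0.010517+0.006948i
Σ over m = +0.147683-0.000000i; ×(4π/7) → +0.265119-0.000000i. Real part: 0.265119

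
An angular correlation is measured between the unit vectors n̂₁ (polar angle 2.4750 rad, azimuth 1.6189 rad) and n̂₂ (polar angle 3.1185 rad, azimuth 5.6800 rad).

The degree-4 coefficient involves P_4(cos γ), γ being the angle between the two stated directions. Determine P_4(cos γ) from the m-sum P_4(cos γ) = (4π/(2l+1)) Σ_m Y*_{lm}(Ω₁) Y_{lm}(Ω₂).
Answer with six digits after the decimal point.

-0.294183

Term-by-term m-sum for l=4 (normalisation 4π/9 = 1.396263):
  m=-4: (0.06349 + 0.01237j) × (-0.00000 + 0.00000j) = -0.00000 + 0.00000j  (running Σ = -0.00000 + 0.00000j)
  m=-3: (-0.03344 + 0.23012j) × (0.00000 - 0.00001j) = 0.00000 + 0.00000j  (running Σ = 0.00000 + 0.00000j)
  m=-2: (-0.42312 - 0.04083j) × (0.00038 + 0.00100j) = -0.00012 - 0.00044j  (running Σ = -0.00012 - 0.00044j)
  m=-1: (0.01463 - 0.30399j) × (-0.03594 - 0.02476j) = -0.00805 + 0.01056j  (running Σ = -0.00817 + 0.01013j)
  m=0: (-0.23027 + 0.00000j) × (0.84403 + 0.00000j) = -0.19435 + 0.00000j  (running Σ = -0.20252 + 0.01013j)
  m=1: (-0.01463 - 0.30399j) × (0.03594 - 0.02476j) = -0.00805 - 0.01056j  (running Σ = -0.21058 - 0.00044j)
  m=2: (-0.42312 + 0.04083j) × (0.00038 - 0.00100j) = -0.00012 + 0.00044j  (running Σ = -0.21070 + 0.00000j)
  m=3: (0.03344 + 0.23012j) × (-0.00000 - 0.00001j) = 0.00000 - 0.00000j  (running Σ = -0.21069 + 0.00000j)
  m=4: (0.06349 - 0.01237j) × (-0.00000 - 0.00000j) = -0.00000 - 0.00000j  (running Σ = -0.21069 + 0.00000j)
Accumulated sum -0.21069 + 0.00000j; after 4π/(2l+1) scaling, -0.29418 + 0.00000j ⇒ P_4 = -0.294183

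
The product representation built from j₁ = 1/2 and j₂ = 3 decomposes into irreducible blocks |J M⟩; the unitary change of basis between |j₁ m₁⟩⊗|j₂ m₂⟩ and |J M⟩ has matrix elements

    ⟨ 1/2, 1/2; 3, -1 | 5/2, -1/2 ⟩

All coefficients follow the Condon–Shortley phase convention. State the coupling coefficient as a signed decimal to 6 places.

+√(4/7) ≈ +0.755929

√[6·1!0!5!/7! · 1!0!2!4!2!3!] = √(576/7)
  +(−1)^0/∏(0,1,0,2,0,3)! = 1/12  (running 1/12)
⟨..|..⟩ = √(576/7)·(1/12) = +0.755929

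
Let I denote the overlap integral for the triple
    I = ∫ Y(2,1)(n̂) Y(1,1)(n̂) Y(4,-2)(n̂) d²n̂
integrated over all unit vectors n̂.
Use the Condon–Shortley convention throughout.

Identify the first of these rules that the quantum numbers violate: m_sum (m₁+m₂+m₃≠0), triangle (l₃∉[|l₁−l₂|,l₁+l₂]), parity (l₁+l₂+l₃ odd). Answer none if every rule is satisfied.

triangle

Σmᵢ = 0  ✓
l₃∈[|l₁−l₂|,l₁+l₂]=[1,3] required, l₃=4 fails  ✗
Σlᵢ = 7 ⇒ odd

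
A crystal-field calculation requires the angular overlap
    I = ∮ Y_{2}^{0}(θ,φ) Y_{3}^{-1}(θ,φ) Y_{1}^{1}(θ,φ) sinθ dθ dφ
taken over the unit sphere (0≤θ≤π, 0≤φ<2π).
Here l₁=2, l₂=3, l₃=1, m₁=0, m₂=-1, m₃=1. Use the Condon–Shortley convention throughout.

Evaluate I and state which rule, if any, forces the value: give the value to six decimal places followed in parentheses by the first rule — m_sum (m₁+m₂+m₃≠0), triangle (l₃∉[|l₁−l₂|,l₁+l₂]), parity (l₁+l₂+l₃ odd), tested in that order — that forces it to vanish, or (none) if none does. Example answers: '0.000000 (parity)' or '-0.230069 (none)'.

-0.202301 (none)

Checks pass: Σm=0; 6 even; l₃=1∈[1,5].
(2·2+1)(2·3+1)(2·1+1) = 105
Δ: 4! 0! 2! / 7! → 1/105
sum: t=2:+1/4 = 1/4
3j²(2 3 1; 0 0 0) = Δ·Π!·Σ² = 3/35  (sign -1)
sum: t=2:+1/8 = 1/8
3j²(2 3 1; 0 -1 1) = Δ·Π!·Σ² = 2/35  (sign +1)
combine: 4πI² = 105·3/35·2/35 = 18/35
take √, sign -1: I = -0.20230066
No selection rule forces the value: the integral is nonzero (none).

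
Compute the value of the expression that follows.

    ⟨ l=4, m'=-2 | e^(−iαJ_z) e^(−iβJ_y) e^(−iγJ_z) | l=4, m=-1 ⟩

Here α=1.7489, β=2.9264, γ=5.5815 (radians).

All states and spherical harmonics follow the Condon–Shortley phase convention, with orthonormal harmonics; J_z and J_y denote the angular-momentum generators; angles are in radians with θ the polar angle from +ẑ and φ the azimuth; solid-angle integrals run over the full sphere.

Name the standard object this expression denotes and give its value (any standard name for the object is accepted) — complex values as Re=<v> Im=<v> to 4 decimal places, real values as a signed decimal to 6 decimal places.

This is a Wigner D-matrix element — the rotation-matrix element ⟨l m'| R(α,β,γ) |l m⟩ in the angular-momentum basis.
D^4_{-2,-1}(1.7489,2.9264,5.5815) = e^{-i·-2·1.7489}·d^4_{-2,-1}(2.9264)·e^{-i·-1·5.5815}. Compute d first:
Half-angle: c=0.107389, s=0.994217. N=√(2·720·6·120)=1018.233765
k∈{1,2,3} keeps every argument non-negative
  k=1: (−1)^0·1018.2338/(240)·0.1074^7·0.9942^1 = +0.000001
  k=2: (−1)^1·1018.2338/(48)·0.1074^5·0.9942^3 = -0.000298
  k=3: (−1)^2·1018.2338/(72)·0.1074^3·0.9942^5 = +0.017014
d^4_{-2,-1}(2.9264) = +0.000001 -0.000298 +0.017014 = +0.016717
Attach z-rotation phases: D = e^{-i(-2)(1.7489)}·(+0.016717)·e^{-i(-1)(5.5815)} = -0.015729+0.005661i

Wigner D-matrix element, Re=-0.0157 Im=0.0057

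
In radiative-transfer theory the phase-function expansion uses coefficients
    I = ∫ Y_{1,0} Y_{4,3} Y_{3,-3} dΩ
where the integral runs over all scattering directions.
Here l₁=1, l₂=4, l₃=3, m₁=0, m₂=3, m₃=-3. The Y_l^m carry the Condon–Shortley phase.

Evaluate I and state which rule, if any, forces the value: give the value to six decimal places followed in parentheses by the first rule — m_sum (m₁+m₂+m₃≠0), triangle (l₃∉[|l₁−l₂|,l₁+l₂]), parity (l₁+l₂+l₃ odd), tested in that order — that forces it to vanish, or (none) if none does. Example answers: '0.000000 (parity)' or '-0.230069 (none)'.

-0.162868 (none)

Checks pass: Σm=0; 8 even; l₃=3∈[3,5].
(2·1+1)(2·4+1)(2·3+1) = 189
Δ: 2! 0! 6! / 9! → 1/252
sum: t=1:−1/36 = -1/36
3j²(1 4 3; 0 0 0) = Δ·Π!·Σ² = 4/63  (sign +1)
sum: t=1:−1/720 = -1/720
3j²(1 4 3; 0 3 -3) = Δ·Π!·Σ² = 1/36  (sign -1)
combine: 4πI² = 189·4/63·1/36 = 1/3
take √, sign -1: I = -0.16286750
No selection rule forces the value: the integral is nonzero (none).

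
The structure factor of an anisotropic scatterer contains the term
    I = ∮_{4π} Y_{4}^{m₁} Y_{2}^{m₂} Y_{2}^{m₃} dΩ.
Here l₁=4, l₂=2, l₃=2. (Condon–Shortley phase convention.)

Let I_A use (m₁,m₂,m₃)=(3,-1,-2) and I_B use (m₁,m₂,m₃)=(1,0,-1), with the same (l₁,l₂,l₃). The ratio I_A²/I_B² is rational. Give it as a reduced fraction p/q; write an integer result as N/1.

Same 4,2,2: normalisation and zero-m 3j drop out of the ratio.
A: Δ: 4! 4! 0! / 9! → 1/630; sum: t=1:−1/144 = -1/144; 3j²(4 2 2; 3 -1 -2) = Δ·Π!·Σ² = 1/18  (sign -1)
B: Δ: 4! 4! 0! / 9! → 1/630; sum: t=2:+1/24 = 1/24; 3j²(4 2 2; 1 0 -1) = Δ·Π!·Σ² = 1/21  (sign -1)
I_A²/I_B² = (1/18)/(1/21) = 7/6

7/6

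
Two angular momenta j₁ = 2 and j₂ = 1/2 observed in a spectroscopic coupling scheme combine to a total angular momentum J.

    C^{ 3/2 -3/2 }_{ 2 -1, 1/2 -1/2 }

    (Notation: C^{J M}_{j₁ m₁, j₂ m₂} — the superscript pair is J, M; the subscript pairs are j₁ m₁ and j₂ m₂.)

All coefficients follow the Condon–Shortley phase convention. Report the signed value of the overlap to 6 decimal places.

j₁+j₂−J=1  J+j₁−j₂=3  J−j₁+j₂=0  j₁+j₂+J+1=5
(j₁±m₁, j₂±m₂, J±M) = (1,3,0,1,0,3)
P² = 36/5
sum k=0..0:
  [0] +1/6 = 1/6
S = 1/6
C² = P²·S² = 1/5 ; C = +0.447214

+√(1/5) ≈ +0.447214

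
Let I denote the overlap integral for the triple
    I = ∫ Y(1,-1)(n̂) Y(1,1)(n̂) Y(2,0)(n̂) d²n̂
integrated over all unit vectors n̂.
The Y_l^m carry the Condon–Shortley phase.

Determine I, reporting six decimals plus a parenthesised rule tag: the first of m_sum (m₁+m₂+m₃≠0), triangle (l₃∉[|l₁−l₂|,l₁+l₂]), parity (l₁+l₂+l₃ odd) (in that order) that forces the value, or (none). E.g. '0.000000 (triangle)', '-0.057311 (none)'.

Checks pass: Σm=0; 4 even; l₃=2∈[0,2].
(2·1+1)(2·1+1)(2·2+1) = 45
Δ: 0! 2! 2! / 5! → 1/30
sum: t=0:+1/1 = 1/1
3j²(1 1 2; 0 0 0) = Δ·Π!·Σ² = 2/15  (sign +1)
sum: t=0:+1/4 = 1/4
3j²(1 1 2; -1 1 0) = Δ·Π!·Σ² = 1/30  (sign +1)
combine: 4πI² = 45·2/15·1/30 = 1/5
take √, sign +1: I = 0.12615663
No selection rule forces the value: the integral is nonzero (none).

0.126157 (none)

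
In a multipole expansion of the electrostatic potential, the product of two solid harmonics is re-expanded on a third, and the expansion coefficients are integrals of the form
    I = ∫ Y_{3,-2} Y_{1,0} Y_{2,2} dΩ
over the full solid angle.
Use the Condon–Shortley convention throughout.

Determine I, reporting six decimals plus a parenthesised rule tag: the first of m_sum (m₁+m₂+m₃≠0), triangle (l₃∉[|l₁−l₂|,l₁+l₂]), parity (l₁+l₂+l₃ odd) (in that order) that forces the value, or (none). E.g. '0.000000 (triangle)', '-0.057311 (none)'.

0.184674 (none)

Rules hold: Σm=0, L=6 even, 2≤2≤4.
N = 7·3·5 = 105
Δ = 2!·4!·0!/7! = 1/105
Racah Σ t=1..1: t=1:−1/4 = -1/4
⇒ 3j(3 1 2; 0 0 0)² = 3/35, sgn -1
Racah Σ t=1..1: t=1:−1/24 = -1/24
⇒ 3j(3 1 2; -2 0 2)² = 1/21, sgn -1
4πI² = N·(3j₀)²·(3jₘ)² = 3/7
I = +1·√(0.428571/4π) = 0.18467439
No selection rule forces the value: the integral is nonzero (none).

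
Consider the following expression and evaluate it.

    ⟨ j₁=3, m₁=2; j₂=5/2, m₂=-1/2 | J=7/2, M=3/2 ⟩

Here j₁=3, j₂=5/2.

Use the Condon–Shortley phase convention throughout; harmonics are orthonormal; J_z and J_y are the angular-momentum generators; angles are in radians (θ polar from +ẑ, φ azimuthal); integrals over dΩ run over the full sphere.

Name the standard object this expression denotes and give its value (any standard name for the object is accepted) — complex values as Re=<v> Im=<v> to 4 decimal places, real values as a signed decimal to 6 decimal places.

Clebsch–Gordan coefficient, +√(2/21) ≈ +0.308607

This is a Clebsch–Gordan (vector-coupling) coefficient.
j₁+j₂−J=2  J+j₁−j₂=4  J−j₁+j₂=3  j₁+j₂+J+1=10
(j₁±m₁, j₂±m₂, J±M) = (5,1,2,3,5,2)
P² = 1536/7
sum k=0..1:
  [0] +1/24 = 1/24
  [1] −1/48 = -1/48
S = 1/48
C² = P²·S² = 2/21 ; C = +0.308607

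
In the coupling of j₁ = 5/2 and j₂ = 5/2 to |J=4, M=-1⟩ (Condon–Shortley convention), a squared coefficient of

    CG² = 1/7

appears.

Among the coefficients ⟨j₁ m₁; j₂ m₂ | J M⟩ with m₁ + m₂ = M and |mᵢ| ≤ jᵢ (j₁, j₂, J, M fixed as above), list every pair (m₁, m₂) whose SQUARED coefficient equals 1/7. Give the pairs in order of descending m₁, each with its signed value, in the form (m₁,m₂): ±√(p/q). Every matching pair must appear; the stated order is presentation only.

(3/2,-5/2): +√(1/7); (-5/2,3/2): −√(1/7)

Admissible pairs with m₁+m₂ = M = -1: (-5/2,3/2), (-3/2,1/2), (-1/2,-1/2), (1/2,-3/2), (3/2,-5/2)
  (m₁,m₂)=(3/2,-5/2): CG² = 1/7, CG = +√(1/7)   ← matches the target
  (m₁,m₂)=(1/2,-3/2): CG² = 5/14, CG = +√(5/14)
  (m₁,m₂)=(-1/2,-1/2): CG² = 0/1, CG = 0
  (m₁,m₂)=(-3/2,1/2): CG² = 5/14, CG = −√(5/14)
  (m₁,m₂)=(-5/2,3/2): CG² = 1/7, CG = −√(1/7)   ← matches the target
Pairs with CG² = 1/7: (3/2,-5/2): +√(1/7); (-5/2,3/2): −√(1/7)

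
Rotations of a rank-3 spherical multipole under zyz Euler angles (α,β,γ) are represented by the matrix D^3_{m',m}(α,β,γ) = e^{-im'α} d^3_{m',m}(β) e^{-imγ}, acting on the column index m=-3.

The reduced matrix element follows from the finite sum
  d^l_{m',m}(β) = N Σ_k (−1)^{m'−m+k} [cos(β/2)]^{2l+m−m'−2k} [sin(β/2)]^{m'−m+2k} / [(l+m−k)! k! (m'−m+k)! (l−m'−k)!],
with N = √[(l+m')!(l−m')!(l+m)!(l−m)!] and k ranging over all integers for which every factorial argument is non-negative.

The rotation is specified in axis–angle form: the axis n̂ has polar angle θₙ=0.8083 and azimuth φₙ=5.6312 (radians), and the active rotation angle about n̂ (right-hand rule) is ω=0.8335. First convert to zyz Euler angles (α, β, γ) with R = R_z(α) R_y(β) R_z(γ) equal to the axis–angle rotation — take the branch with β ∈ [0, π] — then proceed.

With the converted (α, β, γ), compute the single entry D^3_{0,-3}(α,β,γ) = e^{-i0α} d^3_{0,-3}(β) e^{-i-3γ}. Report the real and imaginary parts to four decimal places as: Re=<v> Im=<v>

Axis–angle → zyz. n̂ = (sinθₙcosφₙ, sinθₙsinφₙ, cosθₙ) = (+0.574789, -0.438761, +0.690729), ω = 0.8335.
R = I cosω + sinω [n̂]ₓ + (1−cosω) n̂n̂ᵀ gives
  R = [+0.780559, -0.593986, -0.194701; +0.428692, +0.735377, -0.524828; +0.454919, +0.326193, +0.828642]
β = atan2(√(R₁₃²+R₂₃²), R₃₃) = 0.594119; α = atan2(R₂₃, R₁₃) mod 2π = 4.357147; γ = atan2(R₃₂, −R₃₁) mod 2π = 2.519525
Split into d^3_{0,-3}(β=0.5941) × two z-phases.
c=cos(0.594119/2)=0.956201, s=sin(0.594119/2)=0.292710; N=√[6·6·1·720]=160.996894
Admissible k: 0..0 (factorial args all ≥0)
  k=0: (−1)^3·160.9969/(36)·0.9562^3·0.2927^3 = -0.098056
d^3_{0,-3}(0.5941) = -0.098056
Attach z-rotation phases: D = e^{-i(0)(4.3571)}·(-0.098056)·e^{-i(-3)(2.5195)} = -0.028547-0.093809i

Re=-0.0285 Im=-0.0938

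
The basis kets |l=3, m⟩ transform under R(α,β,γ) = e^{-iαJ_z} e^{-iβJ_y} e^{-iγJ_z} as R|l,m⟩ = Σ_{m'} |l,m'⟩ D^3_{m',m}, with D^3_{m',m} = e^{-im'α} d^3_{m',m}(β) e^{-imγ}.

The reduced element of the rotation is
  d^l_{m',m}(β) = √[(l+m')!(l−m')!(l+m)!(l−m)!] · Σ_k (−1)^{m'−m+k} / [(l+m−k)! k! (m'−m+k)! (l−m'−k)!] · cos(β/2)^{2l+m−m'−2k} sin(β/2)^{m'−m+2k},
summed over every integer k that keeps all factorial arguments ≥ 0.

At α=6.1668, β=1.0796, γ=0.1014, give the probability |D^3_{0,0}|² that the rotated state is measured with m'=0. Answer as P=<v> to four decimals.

P=0.1982

D^3_{0,0}(6.1668,1.0796,0.1014) = e^{-i·0·6.1668}·d^3_{0,0}(1.0796)·e^{-i·0·0.1014}. Compute d first:
Half-angle: c=0.857811, s=0.513964. N=√(6·6·6·6)=36.000000
Admissible k: 0..3 (factorial args all ≥0)
  k=0: (−1)^0·36.0000/(36)·0.8578^6·0.5140^0 = +0.398429
  k=1: (−1)^1·36.0000/(4)·0.8578^4·0.5140^2 = -1.287289
  k=2: (−1)^2·36.0000/(4)·0.8578^2·0.5140^4 = +0.462124
  k=3: (−1)^3·36.0000/(36)·0.8578^0·0.5140^6 = -0.018433
d^3_{0,0}(1.0796) = +0.398429 -1.287289 +0.462124 -0.018433 = -0.445169
|D^3_{0,0}|² = |d^3_{0,0}(β)|² = (-0.445169)² = 0.198175 (the z-rotation phases have unit modulus)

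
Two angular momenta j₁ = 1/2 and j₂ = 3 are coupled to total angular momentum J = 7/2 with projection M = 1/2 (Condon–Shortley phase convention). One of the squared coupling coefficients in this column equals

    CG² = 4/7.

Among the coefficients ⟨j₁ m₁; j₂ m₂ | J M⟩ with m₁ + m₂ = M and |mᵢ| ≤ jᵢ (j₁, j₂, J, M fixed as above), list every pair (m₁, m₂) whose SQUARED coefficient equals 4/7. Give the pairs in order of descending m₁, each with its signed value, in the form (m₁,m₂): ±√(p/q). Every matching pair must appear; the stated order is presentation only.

(1/2,0): +√(4/7)

Admissible pairs with m₁+m₂ = M = 1/2: (-1/2,1), (1/2,0)
  (m₁,m₂)=(1/2,0): CG² = 4/7, CG = +√(4/7)   ← matches the target
  (m₁,m₂)=(-1/2,1): CG² = 3/7, CG = +√(3/7)
Pairs with CG² = 4/7: (1/2,0): +√(4/7)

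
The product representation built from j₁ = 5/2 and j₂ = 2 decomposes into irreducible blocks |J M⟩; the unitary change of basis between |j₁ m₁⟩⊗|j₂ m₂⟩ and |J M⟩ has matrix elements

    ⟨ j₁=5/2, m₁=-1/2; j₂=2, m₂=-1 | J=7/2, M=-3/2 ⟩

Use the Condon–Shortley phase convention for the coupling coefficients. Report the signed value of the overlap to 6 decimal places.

+√(2/21) = +0.308607

√[8·1!4!3!/9! · 2!3!1!3!2!5!] = √(384/7)
  +(−1)^0/∏(0,1,3,1,1,2)! = 1/12  (running 1/12)
  +(−1)^1/∏(1,0,2,0,2,3)! = -1/24  (running 1/24)
⟨..|..⟩ = √(384/7)·(1/24) = +0.308607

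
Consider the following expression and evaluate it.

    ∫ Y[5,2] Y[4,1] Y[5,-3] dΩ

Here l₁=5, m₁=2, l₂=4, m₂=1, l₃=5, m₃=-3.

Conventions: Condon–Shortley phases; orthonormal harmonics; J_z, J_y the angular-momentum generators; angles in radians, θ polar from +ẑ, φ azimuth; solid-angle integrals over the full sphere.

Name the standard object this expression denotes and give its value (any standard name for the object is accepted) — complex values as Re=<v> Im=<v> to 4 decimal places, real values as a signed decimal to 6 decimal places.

Gaunt coefficient, -0.118854

This is a Gaunt coefficient — the integral of a triple product of spherical harmonics over the sphere.
m-sum 0 ✓  L=14 even ✓  1≤5≤9 ✓
Π(2lᵢ+1) = 11×9×11 = 1089
triangle coeff Δ(5,4,5) = 1/3153150
Σ_t [0,4]: t=0:+1/69120 t=1:−1/1728 t=2:+1/576 t=3:−1/1728 t=4:+1/69120 = 7/11520
(3j)²=2/143 [(5 4 5; 0 0 0)], sign=-1
Σ_t [1,3]: t=1:−1/6912 t=2:+1/2880 t=3:−1/17280 = 1/6912
(3j)²=5/429 [(5 4 5; 2 1 -3)], sign=+1
⇒ 4πI² = 30/169
I = (-1)√(30/169/(4π)) = -0.11885360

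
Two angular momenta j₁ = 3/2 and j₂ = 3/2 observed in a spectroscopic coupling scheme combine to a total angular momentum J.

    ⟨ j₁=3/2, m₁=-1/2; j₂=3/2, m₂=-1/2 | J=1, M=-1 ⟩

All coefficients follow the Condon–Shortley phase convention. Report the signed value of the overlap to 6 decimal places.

−√(2/5) ≈ -0.632456

√[3·2!1!1!/5! · 1!2!1!2!0!2!] = √(2/5)
  +(−1)^1/∏(1,1,1,0,0,1)! = -1  (running -1)
⟨..|..⟩ = √(2/5)·(-1) = -0.632456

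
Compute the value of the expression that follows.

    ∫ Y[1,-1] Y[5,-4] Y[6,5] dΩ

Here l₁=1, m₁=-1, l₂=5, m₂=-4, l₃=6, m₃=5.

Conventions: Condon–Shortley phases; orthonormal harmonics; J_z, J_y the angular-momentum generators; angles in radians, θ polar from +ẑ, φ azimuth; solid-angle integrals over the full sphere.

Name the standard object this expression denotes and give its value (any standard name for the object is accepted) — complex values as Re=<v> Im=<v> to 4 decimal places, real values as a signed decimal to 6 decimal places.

This is a Gaunt coefficient — the integral of a triple product of spherical harmonics over the sphere.
m-sum 0 ✓  L=12 even ✓  4≤6≤6 ✓
Π(2lᵢ+1) = 3×11×13 = 429
triangle coeff Δ(1,5,6) = 1/858
Σ_t [0,0]: t=0:+1/14400 = 1/14400
(3j)²=6/143 [(1 5 6; 0 0 0)], sign=+1
Σ_t [0,0]: t=0:+1/725760 = 1/725760
(3j)²=5/78 [(1 5 6; -1 -4 5)], sign=-1
⇒ 4πI² = 15/13
I = (-1)√(15/13/(4π)) = -0.30301841

Gaunt coefficient, -0.303018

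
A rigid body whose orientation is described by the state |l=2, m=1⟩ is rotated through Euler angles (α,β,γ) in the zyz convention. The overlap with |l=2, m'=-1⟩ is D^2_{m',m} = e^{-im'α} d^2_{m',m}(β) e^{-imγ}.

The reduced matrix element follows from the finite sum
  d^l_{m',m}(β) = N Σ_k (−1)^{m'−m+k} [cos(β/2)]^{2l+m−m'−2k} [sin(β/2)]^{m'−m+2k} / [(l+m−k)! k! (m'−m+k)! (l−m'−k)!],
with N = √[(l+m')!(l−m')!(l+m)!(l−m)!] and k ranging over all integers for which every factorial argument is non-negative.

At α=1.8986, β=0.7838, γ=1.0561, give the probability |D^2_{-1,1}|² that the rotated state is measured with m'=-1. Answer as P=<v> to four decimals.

P=0.1243

First d^2_{-1,1}(β=0.7838), then the phase factors e^{-i(-1)α} and e^{-i(1)γ}:
With c≡cos(β/2)=0.924185 and s≡sin(β/2)=0.381945, N=[1·6·6·1]^{1/2}=6.000000
k∈{2,3} keeps every argument non-negative
  k=2: (−1)^0·6.0000/(2)·0.9242^2·0.3819^2 = +0.373801
  k=3: (−1)^1·6.0000/(6)·0.9242^0·0.3819^4 = -0.021282
d^2_{-1,1}(0.7838) = +0.373801 -0.021282 = +0.352520
|D^2_{-1,1}|² = |d^2_{-1,1}(β)|² = (+0.352520)² = 0.124270 (the z-rotation phases have unit modulus)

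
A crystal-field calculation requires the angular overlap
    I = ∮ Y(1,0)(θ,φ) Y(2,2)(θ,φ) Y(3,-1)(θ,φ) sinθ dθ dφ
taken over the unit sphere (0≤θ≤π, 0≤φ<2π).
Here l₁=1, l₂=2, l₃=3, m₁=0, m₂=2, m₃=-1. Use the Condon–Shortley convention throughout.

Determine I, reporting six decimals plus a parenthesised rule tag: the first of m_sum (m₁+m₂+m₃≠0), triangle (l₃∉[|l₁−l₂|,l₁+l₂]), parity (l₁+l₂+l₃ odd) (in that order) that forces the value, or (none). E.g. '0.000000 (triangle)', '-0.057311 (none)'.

0.000000 (m_sum)

m-sum = 0 + 2 − 1 = 1 ≠ 0 ⇒ I = 0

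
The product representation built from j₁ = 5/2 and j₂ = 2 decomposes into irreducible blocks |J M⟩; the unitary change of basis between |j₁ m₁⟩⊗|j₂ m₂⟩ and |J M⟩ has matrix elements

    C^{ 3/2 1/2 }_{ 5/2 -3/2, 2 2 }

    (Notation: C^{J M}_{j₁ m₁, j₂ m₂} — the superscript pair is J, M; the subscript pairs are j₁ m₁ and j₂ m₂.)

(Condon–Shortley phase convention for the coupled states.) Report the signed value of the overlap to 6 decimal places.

j₁+j₂−J=3  J+j₁−j₂=2  J−j₁+j₂=1  j₁+j₂+J+1=7
(j₁±m₁, j₂±m₂, J±M) = (1,4,4,0,2,1)
P² = 384/35
sum k=3..3:
  [3] −1/6 = -1/6
S = -1/6
C² = P²·S² = 32/105 ; C = -0.552052

−√(32/105) ≈ -0.552052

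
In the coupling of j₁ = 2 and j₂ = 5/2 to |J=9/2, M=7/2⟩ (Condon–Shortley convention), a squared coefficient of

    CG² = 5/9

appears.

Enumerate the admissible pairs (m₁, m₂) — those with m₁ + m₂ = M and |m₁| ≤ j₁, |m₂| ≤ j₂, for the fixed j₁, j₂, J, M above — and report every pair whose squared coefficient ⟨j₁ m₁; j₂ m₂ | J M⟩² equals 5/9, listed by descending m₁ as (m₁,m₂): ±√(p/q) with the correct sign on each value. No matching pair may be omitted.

Admissible pairs with m₁+m₂ = M = 7/2: (1,5/2), (2,3/2)
  (m₁,m₂)=(2,3/2): CG² = 5/9, CG = +√(5/9)   ← matches the target
  (m₁,m₂)=(1,5/2): CG² = 4/9, CG = +√(4/9)
Pairs with CG² = 5/9: (2,3/2): +√(5/9)

(2,3/2): +√(5/9)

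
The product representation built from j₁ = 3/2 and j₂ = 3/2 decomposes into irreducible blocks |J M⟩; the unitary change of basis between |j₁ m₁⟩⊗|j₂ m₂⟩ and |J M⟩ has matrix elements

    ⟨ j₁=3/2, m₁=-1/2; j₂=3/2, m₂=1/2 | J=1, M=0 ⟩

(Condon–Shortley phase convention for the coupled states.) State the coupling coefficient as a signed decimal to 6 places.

-0.223607

√[3·2!1!1!/5! · 1!2!2!1!1!1!] = √(1/5)
  +(−1)^1/∏(1,1,1,1,0,0)! = -1  (running -1)
  +(−1)^2/∏(2,0,0,0,1,1)! = 1/2  (running -1/2)
⟨..|..⟩ = √(1/5)·(-1/2) = -0.223607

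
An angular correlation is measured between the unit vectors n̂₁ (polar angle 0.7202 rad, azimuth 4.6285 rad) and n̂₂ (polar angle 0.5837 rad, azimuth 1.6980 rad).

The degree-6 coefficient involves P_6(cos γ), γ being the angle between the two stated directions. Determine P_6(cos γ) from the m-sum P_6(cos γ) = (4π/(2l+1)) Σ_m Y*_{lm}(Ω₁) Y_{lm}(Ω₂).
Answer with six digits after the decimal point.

Summing Y*_{l m}(θ₁,φ₁)·Y_{l m}(θ₂,φ₂) over m ∈ [−6, 6]; prefactor 4π/(2·6+1) = 0.966644:
  m=-6: (-0.03483 + 0.01918j) × (-0.00978 + 0.00936j) = 0.00016 - 0.00051j  (running Σ = 0.00016 - 0.00051j)
  m=-5: (-0.06393 - 0.14337j) × (-0.04217 - 0.05711j) = -0.00549 + 0.00970j  (running Σ = -0.00533 + 0.00918j)
  m=-4: (0.33243 - 0.11593j) × (0.19141 - 0.10677j) = 0.05125 - 0.05768j  (running Σ = 0.04592 - 0.04850j)
  m=-3: (0.11247 + 0.43741j) × (0.15786 + 0.39339j) = -0.15432 + 0.11329j  (running Σ = -0.10840 + 0.06479j)
  m=-2: (-0.19062 + 0.03229j) × (-0.42750 + 0.11117j) = 0.07790 - 0.03499j  (running Σ = -0.03050 + 0.02980j)
  m=-1: (0.02422 + 0.28808j) × (-0.00265 - 0.02068j) = 0.00589 - 0.00126j  (running Σ = -0.02460 + 0.02854j)
  m=0: (-0.29036 + 0.00000j) × (-0.42133 + 0.00000j) = 0.12234 + 0.00000j  (running Σ = 0.09774 + 0.02854j)
  m=1: (-0.02422 + 0.28808j) × (0.00265 - 0.02068j) = 0.00589 + 0.00126j  (running Σ = 0.10363 + 0.02980j)
  m=2: (-0.19062 - 0.03229j) × (-0.42750 - 0.11117j) = 0.07790 + 0.03499j  (running Σ = 0.18154 + 0.06479j)
  m=3: (-0.11247 + 0.43741j) × (-0.15786 + 0.39339j) = -0.15432 - 0.11329j  (running Σ = 0.02722 - 0.04850j)
  m=4: (0.33243 + 0.11593j) × (0.19141 + 0.10677j) = 0.05125 + 0.05768j  (running Σ = 0.07847 + 0.00918j)
  m=5: (0.06393 - 0.14337j) × (0.04217 - 0.05711j) = -0.00549 - 0.00970j  (running Σ = 0.07298 - 0.00051j)
  m=6: (-0.03483 - 0.01918j) × (-0.00978 - 0.00936j) = 0.00016 + 0.00051j  (running Σ = 0.07314 - 0.00000j)
Accumulated sum 0.07314 - 0.00000j; after 4π/(2l+1) scaling, 0.07070 - 0.00000j ⇒ P_6 = 0.070697

0.070697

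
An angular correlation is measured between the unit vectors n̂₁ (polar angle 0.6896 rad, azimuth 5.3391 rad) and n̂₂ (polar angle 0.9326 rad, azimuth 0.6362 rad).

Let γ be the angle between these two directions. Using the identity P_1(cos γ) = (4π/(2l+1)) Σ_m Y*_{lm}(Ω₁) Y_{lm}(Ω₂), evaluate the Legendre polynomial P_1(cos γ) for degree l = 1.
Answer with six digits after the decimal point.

0.454771

Expand P_1 via completeness: Σ_{m} conj(Y_{1,m}) at Ω₁ times Y_{1,m} at Ω₂ —
  m=-1: Y*=0.12892 - 0.17804j  Y=0.22320 - 0.16487j  product -0.00058 - 0.06099j
  m=+0: Y*=0.37696 + 0.00000j  Y=0.29108 + 0.00000j  product 0.10973 + 0.00000j
  m=+1: Y*=-0.12892 - 0.17804j  Y=-0.22320 - 0.16487j  product -0.00058 + 0.06099j
Total Σ_m = 0.10857 + 0.00000j. Multiply by 4.188790: 0.45477 + 0.00000j. P_1(cos γ) = 0.454771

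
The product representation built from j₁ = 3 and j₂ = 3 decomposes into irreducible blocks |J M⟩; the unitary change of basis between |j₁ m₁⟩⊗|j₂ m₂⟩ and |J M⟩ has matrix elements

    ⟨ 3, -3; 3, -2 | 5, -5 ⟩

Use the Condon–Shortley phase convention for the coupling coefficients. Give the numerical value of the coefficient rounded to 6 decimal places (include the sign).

−√(1/2) = -0.707107

j₁+j₂−J=1  J+j₁−j₂=5  J−j₁+j₂=5  j₁+j₂+J+1=12
(j₁±m₁, j₂±m₂, J±M) = (0,6,1,5,0,10)
P² = 103680000
sum k=1..1:
  [1] −1/14400 = -1/14400
S = -1/14400
C² = P²·S² = 1/2 ; C = -0.707107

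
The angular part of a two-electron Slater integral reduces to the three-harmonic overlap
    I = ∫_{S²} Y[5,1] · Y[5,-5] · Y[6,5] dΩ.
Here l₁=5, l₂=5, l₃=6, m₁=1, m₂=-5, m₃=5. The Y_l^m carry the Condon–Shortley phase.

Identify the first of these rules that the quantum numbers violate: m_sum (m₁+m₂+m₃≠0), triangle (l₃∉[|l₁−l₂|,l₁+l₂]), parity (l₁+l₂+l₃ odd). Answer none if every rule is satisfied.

m_sum

m₁+m₂+m₃ = 1 − 5 + 5 = 1  ✗
triangle: |5−5|=0 ≤ l₃=6 ≤ 5+5=10
parity: l₁+l₂+l₃ = 16 is even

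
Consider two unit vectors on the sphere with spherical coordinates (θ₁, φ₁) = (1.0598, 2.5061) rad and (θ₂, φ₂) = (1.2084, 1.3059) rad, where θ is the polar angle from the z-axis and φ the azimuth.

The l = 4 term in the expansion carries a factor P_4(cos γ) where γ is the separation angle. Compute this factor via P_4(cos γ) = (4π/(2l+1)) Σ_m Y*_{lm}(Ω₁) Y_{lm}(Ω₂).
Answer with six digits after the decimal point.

-0.237774

Expand P_4 via completeness: Σ_{m} conj(Y_{4,m}) at Ω₁ times Y_{4,m} at Ω₂ —
  term(m=-4) = (0.007652, -0.086320)   from Y*(Ω₁)=(-0.211479, -0.144563), Y(Ω₂)=(0.165501, 0.295037)
  term(m=-3) = (-0.132115, -0.065293)   from Y*(Ω₁)=(0.133818, 0.383559), Y(Ω₂)=(-0.258889, 0.254122)
  term(m=-2) = (0.004451, -0.004074)   from Y*(Ω₁)=(0.050676, -0.163932), Y(Ω₂)=(0.030344, 0.017771)
  term(m=-1) = (0.032221, 0.082926)   from Y*(Ω₁)=(0.215329, -0.158818), Y(Ω₂)=(-0.087052, 0.320905)
  term(m=+0) = (0.005291, 0.000000)   from Y*(Ω₁)=(-0.229869, -0.000000), Y(Ω₂)=(-0.023018, 0.000000)
  term(m=+1) = (0.032221, -0.082926)   from Y*(Ω₁)=(-0.215329, -0.158818), Y(Ω₂)=(0.087052, 0.320905)
  term(m=+2) = (0.004451, 0.004074)   from Y*(Ω₁)=(0.050676, 0.163932), Y(Ω₂)=(0.030344, -0.017771)
  term(m=+3) = (-0.132115, 0.065293)   from Y*(Ω₁)=(-0.133818, 0.383559), Y(Ω₂)=(0.258889, 0.254122)
  term(m=+4) = (0.007652, 0.086320)   from Y*(Ω₁)=(-0.211479, 0.144563), Y(Ω₂)=(0.165501, -0.295037)
Total Σ_m = (-0.170293, 0.000000). Multiply by 1.396263: (-0.237774, 0.000000). P_4(cos γ) = -0.237774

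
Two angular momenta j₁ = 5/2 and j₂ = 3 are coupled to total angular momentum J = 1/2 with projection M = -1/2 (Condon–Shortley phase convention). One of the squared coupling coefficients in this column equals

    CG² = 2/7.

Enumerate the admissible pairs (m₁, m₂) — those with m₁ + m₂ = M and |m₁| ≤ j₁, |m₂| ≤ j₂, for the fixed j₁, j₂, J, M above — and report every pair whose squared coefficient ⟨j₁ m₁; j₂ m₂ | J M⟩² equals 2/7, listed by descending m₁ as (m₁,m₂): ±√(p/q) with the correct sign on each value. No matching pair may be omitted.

(5/2,-3): +√(2/7)

Admissible pairs with m₁+m₂ = M = -1/2: (-5/2,2), (-3/2,1), (-1/2,0), (1/2,-1), (3/2,-2), (5/2,-3)
  (m₁,m₂)=(5/2,-3): CG² = 2/7, CG = +√(2/7)   ← matches the target
  (m₁,m₂)=(3/2,-2): CG² = 5/21, CG = −√(5/21)
  (m₁,m₂)=(1/2,-1): CG² = 4/21, CG = +√(4/21)
  (m₁,m₂)=(-1/2,0): CG² = 1/7, CG = −√(1/7)
  (m₁,m₂)=(-3/2,1): CG² = 2/21, CG = +√(2/21)
  (m₁,m₂)=(-5/2,2): CG² = 1/21, CG = −√(1/21)
Pairs with CG² = 2/7: (5/2,-3): +√(2/7)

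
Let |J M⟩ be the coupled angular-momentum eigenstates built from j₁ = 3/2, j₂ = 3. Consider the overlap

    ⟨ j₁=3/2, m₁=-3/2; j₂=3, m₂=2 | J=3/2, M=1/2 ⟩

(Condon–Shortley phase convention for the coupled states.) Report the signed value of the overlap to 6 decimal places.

-0.534522

j₁+j₂−J=3  J+j₁−j₂=0  J−j₁+j₂=3  j₁+j₂+J+1=7
(j₁±m₁, j₂±m₂, J±M) = (0,3,5,1,2,1)
P² = 288/7
sum k=3..3:
  [3] −1/12 = -1/12
S = -1/12
C² = P²·S² = 2/7 ; C = -0.534522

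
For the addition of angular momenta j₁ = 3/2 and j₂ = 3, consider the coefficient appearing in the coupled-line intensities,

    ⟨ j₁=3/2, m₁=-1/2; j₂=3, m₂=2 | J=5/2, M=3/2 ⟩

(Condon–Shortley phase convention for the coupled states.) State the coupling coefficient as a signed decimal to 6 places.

j₁+j₂−J=2  J+j₁−j₂=1  J−j₁+j₂=4  j₁+j₂+J+1=8
(j₁±m₁, j₂±m₂, J±M) = (1,2,5,1,4,1)
P² = 288/7
sum k=1..2:
  [1] −1/24 = -1/24
  [2] +1/12 = 1/12
S = 1/24
C² = P²·S² = 1/14 ; C = +0.267261

+0.267261  (= +√(1/14))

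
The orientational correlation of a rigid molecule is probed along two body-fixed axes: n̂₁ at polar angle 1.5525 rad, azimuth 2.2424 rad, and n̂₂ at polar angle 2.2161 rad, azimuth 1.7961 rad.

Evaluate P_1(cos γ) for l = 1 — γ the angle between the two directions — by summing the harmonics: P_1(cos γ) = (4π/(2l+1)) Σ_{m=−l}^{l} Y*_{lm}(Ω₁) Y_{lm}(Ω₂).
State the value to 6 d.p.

0.709539

Term-by-term m-sum for l=1 (normalisation 4π/3 = 4.188790):
  m=-1: (-0.214945, 0.270416) × (-0.061664, -0.269045) = (0.086008, 0.041155)  (running Σ = (0.086008, 0.041155))
  m=0: (0.008939, -0.000000) × (-0.293866, 0.000000) = (-0.002627, 0.000000)  (running Σ = (0.083382, 0.041155))
  m=1: (0.214945, 0.270416) × (0.061664, -0.269045) = (0.086008, -0.041155)  (running Σ = (0.169390, 0.000000))
Total Σ_m = (0.169390, 0.000000). Multiply by 4.188790: (0.709539, 0.000000). P_1(cos γ) = 0.709539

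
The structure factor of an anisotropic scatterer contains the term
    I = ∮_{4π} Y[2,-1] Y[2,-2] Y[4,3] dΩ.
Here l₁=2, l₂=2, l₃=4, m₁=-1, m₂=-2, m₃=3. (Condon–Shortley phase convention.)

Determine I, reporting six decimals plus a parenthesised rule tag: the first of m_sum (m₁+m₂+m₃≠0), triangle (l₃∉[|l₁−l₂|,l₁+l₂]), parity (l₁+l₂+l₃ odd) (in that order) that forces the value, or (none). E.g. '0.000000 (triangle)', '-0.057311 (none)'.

m-sum 0 ✓  L=8 even ✓  0≤4≤4 ✓
Π(2lᵢ+1) = 5×5×9 = 225
triangle coeff Δ(2,2,4) = 1/630
Σ_t [0,0]: t=0:+1/16 = 1/16
(3j)²=2/35 [(2 2 4; 0 0 0)], sign=+1
Σ_t [0,0]: t=0:+1/144 = 1/144
(3j)²=1/18 [(2 2 4; -1 -2 3)], sign=-1
⇒ 4πI² = 5/7
I = (-1)√(5/7/(4π)) = -0.23841361
No selection rule forces the value: the integral is nonzero (none).

-0.238414 (none)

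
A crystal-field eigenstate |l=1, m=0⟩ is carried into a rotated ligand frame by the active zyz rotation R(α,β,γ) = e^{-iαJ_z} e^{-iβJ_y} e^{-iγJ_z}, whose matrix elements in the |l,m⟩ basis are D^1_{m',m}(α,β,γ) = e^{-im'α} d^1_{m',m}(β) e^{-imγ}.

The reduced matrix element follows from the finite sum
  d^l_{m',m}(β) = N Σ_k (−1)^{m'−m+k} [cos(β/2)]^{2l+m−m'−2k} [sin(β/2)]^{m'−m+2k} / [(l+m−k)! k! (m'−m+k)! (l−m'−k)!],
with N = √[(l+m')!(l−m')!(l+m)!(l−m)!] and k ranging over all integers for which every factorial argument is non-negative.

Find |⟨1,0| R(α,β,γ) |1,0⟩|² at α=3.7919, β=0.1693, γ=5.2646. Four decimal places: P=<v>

P=0.9716

D^1_{0,0}(3.7919,0.1693,5.2646) = e^{-i·0·3.7919}·d^1_{0,0}(0.1693)·e^{-i·0·5.2646}. Compute d first:
With c≡cos(β/2)=0.996419 and s≡sin(β/2)=0.084549, N=[1·1·1·1]^{1/2}=1.000000
k: max(0,(0)−(0))=0 … min(1+(0),1−(0))=1
  k=0: (−1)^0·1.0000/(1)·0.9964^2·0.0845^0 = +0.992851
  k=1: (−1)^1·1.0000/(1)·0.9964^0·0.0845^2 = -0.007149
d^1_{0,0}(0.1693) = +0.992851 -0.007149 = +0.985703
|D^1_{0,0}|² = |d^1_{0,0}(β)|² = (+0.985703)² = 0.971610 (the z-rotation phases have unit modulus)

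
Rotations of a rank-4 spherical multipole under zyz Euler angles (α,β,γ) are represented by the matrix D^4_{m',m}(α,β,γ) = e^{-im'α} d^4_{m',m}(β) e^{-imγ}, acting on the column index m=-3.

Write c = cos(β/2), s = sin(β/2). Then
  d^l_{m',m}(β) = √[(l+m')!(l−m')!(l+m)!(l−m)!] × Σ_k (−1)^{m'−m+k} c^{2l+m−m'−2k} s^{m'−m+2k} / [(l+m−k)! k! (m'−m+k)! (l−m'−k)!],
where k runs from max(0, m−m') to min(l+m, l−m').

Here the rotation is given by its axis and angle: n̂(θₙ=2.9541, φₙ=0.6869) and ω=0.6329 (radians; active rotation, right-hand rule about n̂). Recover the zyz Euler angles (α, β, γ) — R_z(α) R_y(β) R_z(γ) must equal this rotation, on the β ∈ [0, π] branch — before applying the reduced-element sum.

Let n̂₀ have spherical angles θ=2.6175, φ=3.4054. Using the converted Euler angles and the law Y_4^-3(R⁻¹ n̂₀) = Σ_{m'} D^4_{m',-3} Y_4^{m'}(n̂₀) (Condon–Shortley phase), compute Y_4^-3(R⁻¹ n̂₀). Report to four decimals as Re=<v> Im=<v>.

Axis–angle → zyz. n̂ = (sinθₙcosφₙ, sinθₙsinφₙ, cosθₙ) = (+0.144124, +0.118202, -0.982475), ω = 0.6329.
R = I cosω + sinω [n̂]ₓ + (1−cosω) n̂n̂ᵀ gives
  R = [+0.810339, +0.584419, +0.042489; -0.577820, +0.809022, -0.107740; -0.097340, +0.062755, +0.993271]
β = atan2(√(R₁₃²+R₂₃²), R₃₃) = 0.116076; α = atan2(R₂₃, R₁₃) mod 2π = 5.088031; γ = atan2(R₃₂, −R₃₁) mod 2π = 0.572638
Need the full column D^4_{m',-3} for m'=−4..4 at α=5.0880, β=0.1161, γ=0.5726.
cos(β/2)=0.998316, sin(β/2)=0.058005
d^4_{-4,-3}: single k=1 term ⇒ +0.162140;  D = -0.161636-0.012778i
d^4_{-3,-3}: k∈[0..1] ⇒ +0.986609 -0.023316 = +0.963294;  D = -0.281683-0.921189i
d^4_{-2,-3}: k∈[0..1] ⇒ -0.214492 +0.002172 = -0.212319;  D = -0.166104+0.132245i
d^4_{-1,-3}: k∈[0..1] ⇒ +0.026437 -0.000149 = +0.026289;  D = +0.022778+0.013125i
d^4_{0,-3}: k∈[0..1] ⇒ -0.002290 +0.000008 = -0.002282;  D = +0.000335-0.002257i
d^4_{1,-3}: k∈[0..1] ⇒ +0.000149 -0.000000 = +0.000148;  D = -0.000145+0.000034i
d^4_{2,-3}: k∈[0..1] ⇒ -0.000007 +0.000000 = -0.000007;  D = +0.000004+0.000006i
d^4_{3,-3}: k∈[0..1] ⇒ +0.000000 -0.000000 = +0.000000;  D = +0.000000-0.000000i
d^4_{4,-3}: single k=0 term ⇒ -0.000000;  D = -0.000000-0.000000i
Y_4^{m'}(θ=2.6175,φ=3.4054) and Σ D·Y over m':
  (-0.1616-0.0128i)·(+0.0137-0.0241i)  (-0.2817-0.9212i)·(+0.0954-0.0966i)  (-0.1661+0.1322i)·(+0.3074-0.1791i)  (+0.0228+0.0131i)·(+0.4446-0.1201i)  (+0.0003-0.0023i)·(+0.0188+0.0000i)  (-0.0001+0.0000i)·(-0.4446-0.1201i)  (+0.0000+0.0000i)·(+0.3074+0.1791i)  (+0.0000-0.0000i)·(-0.0954-0.0966i)  (-0.0000-0.0000i)·(+0.0137+0.0241i)
Y_4^-3(R⁻¹ n̂) = -0.133993+0.016483i

Re=-0.1340 Im=0.0165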